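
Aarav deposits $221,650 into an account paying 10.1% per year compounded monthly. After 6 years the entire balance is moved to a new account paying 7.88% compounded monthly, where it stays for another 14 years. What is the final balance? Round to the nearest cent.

$1,217,015.87

After 6 years at 10.1%: 221,650 × 1.828441509785 ≈ 405,274.0606.
Then 14 years at 7.88%: 405,274.0606 × 3.00294539709 ≈ 1,217,015.8750.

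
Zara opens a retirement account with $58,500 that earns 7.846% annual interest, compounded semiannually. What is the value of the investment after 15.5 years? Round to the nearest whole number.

$192,849

Growth factor = (1 + 0.03923)^31 ≈ 3.29656719747.
A ≈ 58,500 × 3.29656719747 ≈ 192,849.1811.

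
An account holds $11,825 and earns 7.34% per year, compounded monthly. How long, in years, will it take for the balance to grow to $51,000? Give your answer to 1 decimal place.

We need (1 + 0.00611667)^(12t) = 4.3129, so 12t = ln 4.3129 / ln 1.006117 ≈ 239.6853.
t ≈ 239.6853/12 = 19.9738 years.

20.0 years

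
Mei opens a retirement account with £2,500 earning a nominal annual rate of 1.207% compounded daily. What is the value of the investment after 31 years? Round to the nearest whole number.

£3,634

Growth factor = (1 + 0.01207/365)^11315 ≈ 1.453775279.
A ≈ 2,500 × 1.453775279 ≈ 3,634.4382.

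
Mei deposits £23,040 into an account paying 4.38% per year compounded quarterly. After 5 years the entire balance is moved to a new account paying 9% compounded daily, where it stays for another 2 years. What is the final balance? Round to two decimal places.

After 5 years at 4.38%: 23,040 × 1.2433503816 ≈ 28,646.7928.
Then 2 years at 9%: 28,646.7928 × 1.1971907994 ≈ 34,295.6768.

£34,295.68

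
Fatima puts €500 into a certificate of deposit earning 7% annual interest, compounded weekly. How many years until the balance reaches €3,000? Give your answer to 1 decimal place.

(1 + 0.00134615)^(52t) = 3,000/500 = 6.
52t·ln(1 + 0.00134615) = ln(6); 52t = 1.7918/0.00134525 ≈ 1331.9170.
t ≈ 25.6138 years.

25.6 years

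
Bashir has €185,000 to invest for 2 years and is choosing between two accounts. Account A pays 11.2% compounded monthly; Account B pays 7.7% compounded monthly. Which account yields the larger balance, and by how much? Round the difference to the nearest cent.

Account A, by €15,513.15

A: (1 + 0.112/12)^24 ≈ 1.24977198887, so 185,000 × 1.24977198887 ≈ 231,207.8179.
B: (1 + 0.077/12)^24 ≈ 1.16591713789, so 185,000 × 1.16591713789 ≈ 215,694.6705.
Difference ≈ 15,513.1474 in favor of A.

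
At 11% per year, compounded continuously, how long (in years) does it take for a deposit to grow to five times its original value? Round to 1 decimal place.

e^(0.11t) = 5, so 0.11t = ln 5 ≈ 1.6094.
t ≈ 1.6094/0.11 ≈ 14.6313.

14.6 years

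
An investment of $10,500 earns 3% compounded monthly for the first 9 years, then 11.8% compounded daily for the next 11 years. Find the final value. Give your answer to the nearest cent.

$50,341.44

After 9 years at 3%: 10,500 × 1.3095231476 ≈ 13,749.9930.
Then 11 years at 11.8%: 13,749.9930 × 3.6611973236 ≈ 50,341.4378.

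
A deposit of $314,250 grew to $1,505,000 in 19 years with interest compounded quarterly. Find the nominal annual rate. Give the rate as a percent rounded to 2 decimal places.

8.33%

(1 + r/4)^76 = 1,505,000/314,250 = 4.78918.
1 + r/4 = 4.78918^(1/76) ≈ 1.020824, so r/4 ≈ 0.0208238.
r ≈ 4·0.0208238 = 8.32954%.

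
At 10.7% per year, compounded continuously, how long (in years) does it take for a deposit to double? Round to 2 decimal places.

6.48 years

e^(0.107t) = 2, so 0.107t = ln 2 ≈ 0.69315.
t ≈ 0.69315/0.107 ≈ 6.4780.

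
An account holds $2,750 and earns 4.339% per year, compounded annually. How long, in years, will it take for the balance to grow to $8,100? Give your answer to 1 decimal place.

We need (1 + 0.04339)^t = 2.9455, so t = ln 2.9455 / ln 1.04339 ≈ 25.4329.

25.4 years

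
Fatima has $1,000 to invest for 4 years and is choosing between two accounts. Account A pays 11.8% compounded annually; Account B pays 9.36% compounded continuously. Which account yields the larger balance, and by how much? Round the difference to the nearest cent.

Account A, by $108.19

Account A growth factor: (1 + 0.118)^4 ≈ 1.562310006; balance ≈ 1,562.3100.
Account B growth factor: e^(0.0936·4) = e^0.3744 ≈ 1.454118682; balance ≈ 1,454.1187.
Account A is larger by 108.1913.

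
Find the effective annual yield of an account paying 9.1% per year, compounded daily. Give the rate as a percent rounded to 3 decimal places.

9.526%

One year is 365 periods at 0.000249315 each: (1 + 0.000249315)^365 ≈ 1.095257.
EAR = 1.095257 − 1 ≈ 9.52566%.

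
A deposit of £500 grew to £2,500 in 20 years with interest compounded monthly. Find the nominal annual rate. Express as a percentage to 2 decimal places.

The 240-period growth factor is 2,500/500 = 5.
r/12 = 5^(1/240) − 1 ≈ 0.00672853, so r ≈ 12·0.00672853 = 8.07423%.

8.07%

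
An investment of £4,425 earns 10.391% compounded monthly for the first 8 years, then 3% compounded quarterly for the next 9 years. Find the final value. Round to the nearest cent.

£13,249.56

Phase 1: 4,425·(1 + 0.10391/12)^96 ≈ 10,124.6377.
Phase 2: 10,124.6377·(1 + 0.0075)^36 ≈ 13,249.5602.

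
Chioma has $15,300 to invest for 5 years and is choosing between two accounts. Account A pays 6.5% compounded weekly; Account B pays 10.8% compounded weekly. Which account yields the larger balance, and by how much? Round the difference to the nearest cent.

A: (1 + 0.00125)^260 ≈ 1.3837497773, so 15,300 × 1.3837497773 ≈ 21,171.3716.
B: (1 + 0.108/52)^260 ≈ 1.7150461777, so 15,300 × 1.7150461777 ≈ 26,240.2065.
Difference ≈ 5,068.8349 in favor of B.

Account B, by $5,068.83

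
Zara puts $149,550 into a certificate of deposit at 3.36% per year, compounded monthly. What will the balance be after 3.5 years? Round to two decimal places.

$168,185.32

Periodic rate = 3.36%/12 = 0.0028; periods = 12·3.5 = 42.
A = 149,550·(1 + 0.0028)^42 ≈ 149,550·1.12460927777 ≈ 168,185.3175.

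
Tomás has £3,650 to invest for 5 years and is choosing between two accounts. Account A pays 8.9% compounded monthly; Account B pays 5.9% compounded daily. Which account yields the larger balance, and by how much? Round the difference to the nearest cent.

A: (1 + 0.089/12)^60 ≈ 1.557929827, so 3,650 × 1.557929827 ≈ 5,686.4439.
B: (1 + 0.059/365)^1825 ≈ 1.343094339, so 3,650 × 1.343094339 ≈ 4,902.2943.
Difference ≈ 784.1495 in favor of A.

Account A, by £784.15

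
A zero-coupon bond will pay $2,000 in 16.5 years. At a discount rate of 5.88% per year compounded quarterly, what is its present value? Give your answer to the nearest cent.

$763.39

Periodic rate = 5.88%/4 = 0.0147; 66 periods.
P = 2,000/(1 + 0.0147)^66 ≈ 2,000/2.619905247 ≈ 763.3864.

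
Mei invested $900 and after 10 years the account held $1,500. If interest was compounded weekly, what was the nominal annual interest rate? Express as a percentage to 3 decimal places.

5.111%

(1 + r/52)^520 = 1,500/900 = 1.66667.
1 + r/52 = 1.66667^(1/520) ≈ 1.000983, so r/52 ≈ 0.00098284.
r ≈ 52·0.00098284 = 5.11077%.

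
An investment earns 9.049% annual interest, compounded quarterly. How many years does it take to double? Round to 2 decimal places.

7.75 years

(1 + 0.0226225)^(4t) = 2.
4t = ln 2 / ln(1 + 0.0226225) ≈ 0.69315/0.0223704 ≈ 30.9850.
t ≈ 7.7463.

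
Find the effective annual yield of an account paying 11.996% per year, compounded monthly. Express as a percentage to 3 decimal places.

EAR = (1 + 11.996%/12)^12 − 1 = (1 + 0.00999667)^12 − 1.
(1 + 0.00999667)^12 ≈ 1.12678, so EAR ≈ 12.67804%.

12.678%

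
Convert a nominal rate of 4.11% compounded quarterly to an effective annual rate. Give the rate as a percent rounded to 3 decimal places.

4.174%

EAR = (1 + 4.11%/4)^4 − 1 = (1 + 0.010275)^4 − 1.
(1 + 0.010275)^4 ≈ 1.041738, so EAR ≈ 4.17378%.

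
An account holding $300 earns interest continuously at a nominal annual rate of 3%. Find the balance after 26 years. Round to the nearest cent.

$654.44

A = P·e^(rt) = 300·e^(0.03·26) = 300·e^0.78.
e^0.78 ≈ 2.18147227, so A ≈ 654.4417.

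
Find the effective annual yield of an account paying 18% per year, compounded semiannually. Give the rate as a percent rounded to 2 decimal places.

18.81%

One year is 2 periods at 0.09 each: (1 + 0.09)^2 ≈ 1.1881.
EAR = 1.1881 − 1 ≈ 18.81000%.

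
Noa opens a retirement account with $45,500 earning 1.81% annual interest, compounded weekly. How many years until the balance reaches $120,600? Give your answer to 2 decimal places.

53.86 years

(1 + 0.000348077)^(52t) = 120,600/45,500 = 2.6505.
52t·ln(1 + 0.000348077) = ln(2.6505); 52t = 0.97477/0.000348016 ≈ 2800.9228.
t ≈ 53.8639 years.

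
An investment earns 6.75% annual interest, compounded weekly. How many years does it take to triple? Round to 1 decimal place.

(1 + 0.00129808)^(52t) = 3.
52t = ln 3 / ln(1 + 0.00129808) ≈ 1.0986/0.00129724 ≈ 846.8875.
t ≈ 16.2863.

16.3 years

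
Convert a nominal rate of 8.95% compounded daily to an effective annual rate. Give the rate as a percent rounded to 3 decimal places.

One year is 365 periods at 0.000245205 each: (1 + 0.000245205)^365 ≈ 1.093615.
EAR = 1.093615 − 1 ≈ 9.36153%.

9.362%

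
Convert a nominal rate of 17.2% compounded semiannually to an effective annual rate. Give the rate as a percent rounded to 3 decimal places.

17.940%

EAR = (1 + 17.2%/2)^2 − 1 = (1 + 0.086)^2 − 1.
(1 + 0.086)^2 ≈ 1.179396, so EAR ≈ 17.93960%.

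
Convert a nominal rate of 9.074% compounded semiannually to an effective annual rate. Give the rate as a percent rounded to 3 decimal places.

9.280%

One year is 2 periods at 0.04537 each: (1 + 0.04537)^2 ≈ 1.092798.
EAR = 1.092798 − 1 ≈ 9.27984%.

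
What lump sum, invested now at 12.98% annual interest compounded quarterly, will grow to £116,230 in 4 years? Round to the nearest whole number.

Periodic rate = 12.98%/4 = 0.03245; 16 periods.
P = 116,230/(1 + 0.03245)^16 ≈ 116,230/1.66688046824 ≈ 69,729.0551.

£69,729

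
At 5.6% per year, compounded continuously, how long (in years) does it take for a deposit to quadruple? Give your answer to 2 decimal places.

e^(0.056t) = 4, so 0.056t = ln 4 ≈ 1.3863.
t ≈ 1.3863/0.056 ≈ 24.7553.

24.76 years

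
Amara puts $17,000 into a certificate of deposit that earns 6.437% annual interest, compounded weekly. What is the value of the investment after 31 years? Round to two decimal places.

$124,891.99

Periodic rate = 6.437%/52 = 0.00123788; periods = 52·31 = 1612.
A = 17,000·(1 + 0.06437/52)^1612 ≈ 17,000·7.34658763084 ≈ 124,891.9897.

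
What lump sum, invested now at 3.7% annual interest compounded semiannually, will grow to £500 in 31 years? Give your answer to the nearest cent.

Periodic rate = 3.7%/2 = 0.0185; 62 periods.
P = 500/(1 + 0.0185)^62 ≈ 500/3.11590399 ≈ 160.4671.

£160.47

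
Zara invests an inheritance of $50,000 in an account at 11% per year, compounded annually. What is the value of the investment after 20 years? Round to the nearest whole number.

Growth factor = (1 + 0.11)^20 ≈ 8.06231153613.
A ≈ 50,000 × 8.06231153613 ≈ 403,115.5768.

$403,116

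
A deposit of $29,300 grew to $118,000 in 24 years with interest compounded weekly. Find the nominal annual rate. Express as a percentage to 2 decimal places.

The 1248-period growth factor is 118,000/29,300 = 4.0273.
r/52 = 4.0273^(1/1248) − 1 ≈ 0.00111689, so r ≈ 52·0.00111689 = 5.80781%.

5.81%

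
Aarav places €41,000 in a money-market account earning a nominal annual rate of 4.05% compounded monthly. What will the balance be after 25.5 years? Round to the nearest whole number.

Growth factor = (1 + 0.003375)^306 ≈ 2.80389955278.
A ≈ 41,000 × 2.80389955278 ≈ 114,959.8817.

€114,960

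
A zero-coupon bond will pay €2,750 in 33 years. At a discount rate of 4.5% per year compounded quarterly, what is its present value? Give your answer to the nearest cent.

€628.07

Periodic rate = 4.5%/4 = 0.01125; 132 periods.
P = 2,750/(1 + 0.01125)^132 ≈ 2,750/4.378512258 ≈ 628.0672.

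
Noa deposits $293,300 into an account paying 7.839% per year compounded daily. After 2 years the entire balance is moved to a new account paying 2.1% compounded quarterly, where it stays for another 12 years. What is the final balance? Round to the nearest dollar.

$441,113

Phase 1: 293,300·(1 + 0.07839/365)^730 ≈ 343,078.4516.
Phase 2: 343,078.4516·(1 + 0.00525)^48 ≈ 441,112.5018.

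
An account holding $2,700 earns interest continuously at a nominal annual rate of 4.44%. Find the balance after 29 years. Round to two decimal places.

$9,785.01

A = P·e^(rt) = 2,700·e^(0.0444·29) = 2,700·e^1.2876.
e^1.2876 ≈ 3.624078322, so A ≈ 9,785.0115.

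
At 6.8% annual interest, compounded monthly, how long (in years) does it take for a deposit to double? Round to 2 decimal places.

(1 + 0.00566667)^(12t) = 2.
12t = ln 2 / ln(1 + 0.00566667) ≈ 0.69315/0.00565067 ≈ 122.6663.
t ≈ 10.2222.

10.22 years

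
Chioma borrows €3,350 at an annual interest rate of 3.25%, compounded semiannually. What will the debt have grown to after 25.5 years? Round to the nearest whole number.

Growth factor = (1 + 0.01625)^51 ≈ 2.275246677.
A ≈ 3,350 × 2.275246677 ≈ 7,622.0764.

€7,622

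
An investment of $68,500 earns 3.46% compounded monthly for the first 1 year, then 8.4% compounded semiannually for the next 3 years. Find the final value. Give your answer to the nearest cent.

Phase 1: 68,500·(1 + 0.0346/12)^12 ≈ 70,908.0494.
Phase 2: 70,908.0494·(1 + 0.042)^6 ≈ 90,761.5392.

$90,761.54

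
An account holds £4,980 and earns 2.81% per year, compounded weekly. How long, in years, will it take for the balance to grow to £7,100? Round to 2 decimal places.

(1 + 0.000540385)^(52t) = 7,100/4,980 = 1.4257.
52t·ln(1 + 0.000540385) = ln(1.4257); 52t = 0.35466/0.000540239 ≈ 656.4967.
t ≈ 12.6249 years.

12.62 years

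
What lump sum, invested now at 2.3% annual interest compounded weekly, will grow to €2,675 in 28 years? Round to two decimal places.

€1,405.08

Growth factor = (1 + 0.023/52)^1456 ≈ 1.903810909.
P = 2,675/1.903810909 ≈ 1,405.0765.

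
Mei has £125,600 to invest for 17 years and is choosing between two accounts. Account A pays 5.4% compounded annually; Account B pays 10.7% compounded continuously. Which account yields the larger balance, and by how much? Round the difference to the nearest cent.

Account A growth factor: (1 + 0.054)^17 ≈ 2.44506486451; balance ≈ 307,100.1470.
Account B growth factor: e^(0.107·17) = e^1.819 ≈ 6.16568967633; balance ≈ 774,410.6233.
Account B is larger by 467,310.4764.

Account B, by £467,310.48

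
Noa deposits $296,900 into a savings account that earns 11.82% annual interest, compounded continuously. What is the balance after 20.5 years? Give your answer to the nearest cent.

A = P·e^(rt) = 296,900·e^(0.1182·20.5) = 296,900·e^2.4231.
e^2.4231 ≈ 11.28077557099, so A ≈ 3,349,262.2670.

$3,349,262.27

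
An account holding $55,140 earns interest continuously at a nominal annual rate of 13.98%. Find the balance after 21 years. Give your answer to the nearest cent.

$1,038,648.27

A = P·e^(rt) = 55,140·e^(0.1398·21) = 55,140·e^2.9358.
e^2.9358 ≈ 18.83656636218, so A ≈ 1,038,648.2692.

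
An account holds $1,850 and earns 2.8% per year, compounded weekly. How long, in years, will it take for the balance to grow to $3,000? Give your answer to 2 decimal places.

(1 + 0.000538462)^(52t) = 3,000/1,850 = 1.6216.
52t·ln(1 + 0.000538462) = ln(1.6216); 52t = 0.48343/0.000538317 ≈ 898.0340.
t ≈ 17.2699 years.

17.27 years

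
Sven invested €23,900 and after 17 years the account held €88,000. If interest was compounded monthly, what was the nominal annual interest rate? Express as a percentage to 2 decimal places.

7.69%

(1 + r/12)^204 = 88,000/23,900 = 3.68201.
1 + r/12 = 3.68201^(1/204) ≈ 1.00641, so r/12 ≈ 0.00640996.
r ≈ 12·0.00640996 = 7.69195%.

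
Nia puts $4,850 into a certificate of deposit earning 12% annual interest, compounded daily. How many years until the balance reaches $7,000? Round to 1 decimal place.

3.1 years

We need (1 + 0.000328767)^(365t) = 1.4433, so 365t = ln 1.4433 / ln 1.000329 ≈ 1116.2666.
t ≈ 1116.2666/365 = 3.0583 years.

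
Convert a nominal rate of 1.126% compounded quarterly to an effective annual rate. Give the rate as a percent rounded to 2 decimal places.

EAR = (1 + 1.126%/4)^4 − 1 = (1 + 0.002815)^4 − 1.
(1 + 0.002815)^4 ≈ 1.011308, so EAR ≈ 1.13076%.

1.13%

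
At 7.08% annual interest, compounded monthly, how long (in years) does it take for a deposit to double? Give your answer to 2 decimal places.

(1 + 0.0059)^(12t) = 2.
12t = ln 2 / ln(1 + 0.0059) ≈ 0.69315/0.00588266 ≈ 117.8288.
t ≈ 9.8191.

9.82 years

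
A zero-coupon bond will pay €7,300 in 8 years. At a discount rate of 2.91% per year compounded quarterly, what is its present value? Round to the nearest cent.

Growth factor = (1 + 0.007275)^32 ≈ 1.261065848.
P = 7,300/1.261065848 ≈ 5,788.7540.

€5,788.75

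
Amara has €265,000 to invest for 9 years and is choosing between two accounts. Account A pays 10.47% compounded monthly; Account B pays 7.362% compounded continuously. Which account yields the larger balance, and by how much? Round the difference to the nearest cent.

Account A, by €163,139.35

Account A growth factor: (1 + 0.008725)^108 ≈ 2.55541074484; balance ≈ 677,183.8474.
Account B growth factor: e^(0.07362·9) = e^0.66258 ≈ 1.93979054354; balance ≈ 514,044.4940.
Account A is larger by 163,139.3533.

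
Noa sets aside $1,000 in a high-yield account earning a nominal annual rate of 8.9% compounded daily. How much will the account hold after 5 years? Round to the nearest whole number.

$1,560

Growth factor = (1 + 0.089/365)^1825 ≈ 1.56040555.
A ≈ 1,000 × 1.56040555 ≈ 1,560.4055.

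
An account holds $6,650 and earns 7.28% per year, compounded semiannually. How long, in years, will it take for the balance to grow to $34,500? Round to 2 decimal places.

23.02 years

We need (1 + 0.0364)^(2t) = 5.188, so 2t = ln 5.188 / ln 1.0364 ≈ 46.0475.
t ≈ 46.0475/2 = 23.0237 years.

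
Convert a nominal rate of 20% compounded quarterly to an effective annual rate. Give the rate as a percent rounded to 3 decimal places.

EAR = (1 + 20%/4)^4 − 1 = (1 + 0.05)^4 − 1.
(1 + 0.05)^4 ≈ 1.215506, so EAR ≈ 21.55063%.

21.551%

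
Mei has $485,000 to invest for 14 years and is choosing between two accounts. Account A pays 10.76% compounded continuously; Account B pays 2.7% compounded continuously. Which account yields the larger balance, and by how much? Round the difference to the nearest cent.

Account A, by $1,479,783.95

Account A growth factor: e^(0.1076·14) = e^1.5064 ≈ 4.510463861502; balance ≈ 2,187,574.9728.
Account B growth factor: e^(0.027·14) = e^0.378 ≈ 1.45936294288; balance ≈ 707,791.0273.
Account A is larger by 1,479,783.9455.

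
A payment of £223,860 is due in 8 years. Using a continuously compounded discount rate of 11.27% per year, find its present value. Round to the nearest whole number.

P = A·e^(−rt) = 223,860·e^(−0.9016).
e^(−0.9016) ≈ 0.405919668417, so P ≈ 90,869.1770.

£90,869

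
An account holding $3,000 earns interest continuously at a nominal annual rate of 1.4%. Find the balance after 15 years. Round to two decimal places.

$3,701.03

A = P·e^(rt) = 3,000·e^(0.014·15) = 3,000·e^0.21.
e^0.21 ≈ 1.23367806, so A ≈ 3,701.0342.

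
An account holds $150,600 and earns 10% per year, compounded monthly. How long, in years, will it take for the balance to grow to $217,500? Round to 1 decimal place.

3.7 years

We need (1 + 0.00833333)^(12t) = 1.4442, so 12t = ln 1.4442 / ln 1.008333 ≈ 44.2921.
t ≈ 44.2921/12 = 3.6910 years.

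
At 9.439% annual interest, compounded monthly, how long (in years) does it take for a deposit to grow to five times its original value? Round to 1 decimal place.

(1 + 0.00786583)^(12t) = 5.
12t = ln 5 / ln(1 + 0.00786583) ≈ 1.6094/0.00783506 ≈ 205.4149.
t ≈ 17.1179.

17.1 years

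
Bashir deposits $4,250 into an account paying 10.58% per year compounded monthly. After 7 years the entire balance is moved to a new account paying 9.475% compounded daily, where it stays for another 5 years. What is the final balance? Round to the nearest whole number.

After 7 years at 10.58%: 4,250 × 2.0903975269 ≈ 8,884.1895.
Then 5 years at 9.475%: 8,884.1895 × 1.6059067021 ≈ 14,267.1794.

$14,267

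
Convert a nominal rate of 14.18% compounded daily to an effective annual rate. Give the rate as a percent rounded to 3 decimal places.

15.231%

EAR = (1 + 14.18%/365)^365 − 1 = (1 + 0.000388493)^365 − 1.
(1 + 0.000388493)^365 ≈ 1.152314, so EAR ≈ 15.23144%.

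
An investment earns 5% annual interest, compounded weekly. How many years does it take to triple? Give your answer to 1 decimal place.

22.0 years

(1 + 0.000961538)^(52t) = 3.
52t = ln 3 / ln(1 + 0.000961538) ≈ 1.0986/0.000961076 ≈ 1143.1060.
t ≈ 21.9828.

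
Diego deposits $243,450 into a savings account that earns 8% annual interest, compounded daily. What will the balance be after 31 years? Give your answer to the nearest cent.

Periodic rate = 8%/365 = 0.000219178; periods = 365·31 = 11315.
A = 243,450·(1 + 0.08/365)^11315 ≈ 243,450·11.93801992619 ≈ 2,906,310.9510.

$2,906,310.95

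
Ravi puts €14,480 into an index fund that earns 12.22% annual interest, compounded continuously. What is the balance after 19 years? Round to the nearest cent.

€147,609.22

A = P·e^(rt) = 14,480·e^(0.1222·19) = 14,480·e^2.3218.
e^2.3218 ≈ 10.1940070143, so A ≈ 147,609.2216.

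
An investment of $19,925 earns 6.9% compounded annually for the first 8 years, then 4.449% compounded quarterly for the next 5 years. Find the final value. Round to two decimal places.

$42,393.13

Phase 1: 19,925·(1 + 0.069)^8 ≈ 33,979.7338.
Phase 2: 33,979.7338·(1 + 0.0111225)^20 ≈ 42,393.1282.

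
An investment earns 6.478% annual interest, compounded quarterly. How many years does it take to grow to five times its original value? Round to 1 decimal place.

25.0 years

(1 + 0.016195)^(4t) = 5.
4t = ln 5 / ln(1 + 0.016195) ≈ 1.6094/0.0160653 ≈ 100.1813.
t ≈ 25.0453.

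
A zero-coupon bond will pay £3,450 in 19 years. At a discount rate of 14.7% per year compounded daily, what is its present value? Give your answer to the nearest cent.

Periodic rate = 14.7%/365 = 0.00040274; 6935 periods.
P = 3,450/(1 + 0.147/365)^6935 ≈ 3,450/16.32075686 ≈ 211.3873.

£211.39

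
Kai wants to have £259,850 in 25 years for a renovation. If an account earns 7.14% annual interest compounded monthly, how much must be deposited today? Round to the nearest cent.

£43,833.31

Growth factor = (1 + 0.00595)^300 ≈ 5.92814054233.
P = 259,850/5.92814054233 ≈ 43,833.3063.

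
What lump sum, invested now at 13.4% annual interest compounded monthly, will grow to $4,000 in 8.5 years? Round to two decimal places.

$1,288.67

Growth factor = (1 + 0.134/12)^102 ≈ 3.103987368.
P = 4,000/3.103987368 ≈ 1,288.6650.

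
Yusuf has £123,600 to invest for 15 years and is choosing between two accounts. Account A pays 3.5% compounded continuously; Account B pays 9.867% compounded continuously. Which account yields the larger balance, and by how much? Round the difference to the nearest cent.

Account B, by £334,054.52

Account A growth factor: e^(0.035·15) = e^0.525 ≈ 1.69045884838; balance ≈ 208,940.7137.
Account B growth factor: e^(0.09867·15) = e^1.48005 ≈ 4.39316533369; balance ≈ 542,995.2352.
Account B is larger by 334,054.5216.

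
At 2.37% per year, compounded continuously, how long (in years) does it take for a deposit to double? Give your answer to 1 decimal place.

e^(0.0237t) = 2, so 0.0237t = ln 2 ≈ 0.69315.
t ≈ 0.69315/0.0237 ≈ 29.2467.

29.2 years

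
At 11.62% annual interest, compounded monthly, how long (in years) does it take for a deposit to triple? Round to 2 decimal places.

(1 + 0.00968333)^(12t) = 3.
12t = ln 3 / ln(1 + 0.00968333) ≈ 1.0986/0.00963675 ≈ 114.0024.
t ≈ 9.5002.

9.50 years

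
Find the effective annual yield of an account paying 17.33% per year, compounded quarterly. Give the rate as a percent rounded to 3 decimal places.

18.489%

EAR = (1 + 17.33%/4)^4 − 1 = (1 + 0.043325)^4 − 1.
(1 + 0.043325)^4 ≈ 1.184891, so EAR ≈ 18.48912%.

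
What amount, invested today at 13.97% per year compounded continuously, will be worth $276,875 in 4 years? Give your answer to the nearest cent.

$158,343.41

P = A·e^(−rt) = 276,875·e^(−0.5588).
e^(−0.5588) ≈ 0.571894926161, so P ≈ 158,343.4077.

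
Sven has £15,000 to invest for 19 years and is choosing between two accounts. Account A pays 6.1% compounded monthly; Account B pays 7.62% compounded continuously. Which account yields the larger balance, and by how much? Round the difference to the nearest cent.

Account B, by £16,145.15

A: (1 + 0.061/12)^228 ≈ 3.1774028631, so 15,000 × 3.1774028631 ≈ 47,661.0429.
B: e^(0.0762·19) = e^1.4478 ≈ 4.2537459724, so 15,000 × 4.2537459724 ≈ 63,806.1896.
Difference ≈ 16,145.1466 in favor of B.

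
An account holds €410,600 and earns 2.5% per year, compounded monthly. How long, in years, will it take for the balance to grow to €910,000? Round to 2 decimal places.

31.87 years

We need (1 + 0.00208333)^(12t) = 2.2163, so 12t = ln 2.2163 / ln 1.002083 ≈ 382.3938.
t ≈ 382.3938/12 = 31.8662 years.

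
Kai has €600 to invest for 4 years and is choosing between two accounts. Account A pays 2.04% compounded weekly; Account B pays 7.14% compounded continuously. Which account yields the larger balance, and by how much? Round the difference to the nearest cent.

Account A growth factor: (1 + 0.0204/52)^208 ≈ 1.08500435; balance ≈ 651.0026.
Account B growth factor: e^(0.0714·4) = e^0.2856 ≈ 1.33056012; balance ≈ 798.3361.
Account B is larger by 147.3335.

Account B, by €147.33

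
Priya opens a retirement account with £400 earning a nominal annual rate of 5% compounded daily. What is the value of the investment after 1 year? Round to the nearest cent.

£420.51

Growth factor = (1 + 0.05/365)^365 ≈ 1.0512675.
A ≈ 400 × 1.0512675 ≈ 420.5070.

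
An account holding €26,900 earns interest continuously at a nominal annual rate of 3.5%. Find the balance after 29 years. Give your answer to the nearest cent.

€74,226.88

A = P·e^(rt) = 26,900·e^(0.035·29) = 26,900·e^1.015.
e^1.015 ≈ 2.7593633974, so A ≈ 74,226.8754.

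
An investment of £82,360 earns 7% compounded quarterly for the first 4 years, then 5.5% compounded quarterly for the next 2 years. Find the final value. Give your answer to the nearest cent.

Phase 1: 82,360·(1 + 0.0175)^16 ≈ 108,709.3814.
Phase 2: 108,709.3814·(1 + 0.01375)^8 ≈ 121,258.9943.

£121,258.99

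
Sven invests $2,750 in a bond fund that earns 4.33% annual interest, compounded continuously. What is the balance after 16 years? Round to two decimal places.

$5,498.09

A = P·e^(rt) = 2,750·e^(0.0433·16) = 2,750·e^0.6928.
e^0.6928 ≈ 1.999305759, so A ≈ 5,498.0908.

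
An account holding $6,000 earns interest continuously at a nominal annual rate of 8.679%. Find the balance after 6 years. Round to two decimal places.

A = P·e^(rt) = 6,000·e^(0.08679·6) = 6,000·e^0.52074.
e^0.52074 ≈ 1.6832728108, so A ≈ 10,099.6369.

$10,099.64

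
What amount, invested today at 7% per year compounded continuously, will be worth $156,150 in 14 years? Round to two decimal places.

$58,604.83

P = A·e^(−rt) = 156,150·e^(−0.98).
e^(−0.98) ≈ 0.375311098851, so P ≈ 58,604.8281.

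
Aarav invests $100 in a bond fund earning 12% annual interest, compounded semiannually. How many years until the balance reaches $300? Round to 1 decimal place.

9.4 years

We need (1 + 0.06)^(2t) = 3, so 2t = ln 3 / ln 1.06 ≈ 18.8542.
t ≈ 18.8542/2 = 9.4271 years.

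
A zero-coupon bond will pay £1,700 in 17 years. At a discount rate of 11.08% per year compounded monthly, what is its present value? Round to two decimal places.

Periodic rate = 11.08%/12 = 0.00923333; 204 periods.
P = 1,700/(1 + 0.1108/12)^204 ≈ 1,700/6.520540082 ≈ 260.7146.

£260.71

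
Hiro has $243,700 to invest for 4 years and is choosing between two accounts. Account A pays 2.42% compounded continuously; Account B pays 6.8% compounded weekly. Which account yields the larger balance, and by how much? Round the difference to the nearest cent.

A: e^(0.0242·4) = e^0.0968 ≈ 1.10164002358, so 243,700 × 1.10164002358 ≈ 268,469.6737.
B: (1 + 0.068/52)^208 ≈ 1.31235378679, so 243,700 × 1.31235378679 ≈ 319,820.6178.
Difference ≈ 51,350.9441 in favor of B.

Account B, by $51,350.94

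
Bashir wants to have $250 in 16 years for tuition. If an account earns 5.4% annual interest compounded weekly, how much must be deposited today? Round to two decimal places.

Growth factor = (1 + 0.054/52)^832 ≈ 2.37156884.
P = 250/2.37156884 ≈ 105.4155.

$105.42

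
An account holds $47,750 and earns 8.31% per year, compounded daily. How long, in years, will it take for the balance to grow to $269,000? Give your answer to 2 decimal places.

We need (1 + 0.000227671)^(365t) = 5.6335, so 365t = ln 5.6335 / ln 1.000228 ≈ 7593.9726.
t ≈ 7593.9726/365 = 20.8054 years.

20.81 years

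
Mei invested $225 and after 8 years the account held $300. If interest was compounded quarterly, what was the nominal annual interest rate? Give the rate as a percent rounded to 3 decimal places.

3.612%

The 32-period growth factor is 300/225 = 1.33333.
r/4 = 1.33333^(1/32) − 1 ≈ 0.0090306, so r ≈ 4·0.0090306 = 3.61224%.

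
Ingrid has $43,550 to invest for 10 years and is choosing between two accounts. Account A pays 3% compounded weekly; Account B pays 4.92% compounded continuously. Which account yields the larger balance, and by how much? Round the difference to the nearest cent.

A: (1 + 0.03/52)^520 ≈ 1.3497420428, so 43,550 × 1.3497420428 ≈ 58,781.2660.
B: e^(0.0492·10) = e^0.492 ≈ 1.6355841192, so 43,550 × 1.6355841192 ≈ 71,229.6884.
Difference ≈ 12,448.4224 in favor of B.

Account B, by $12,448.42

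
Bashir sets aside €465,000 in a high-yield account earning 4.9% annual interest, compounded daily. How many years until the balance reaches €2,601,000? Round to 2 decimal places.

35.14 years

(1 + 0.000134247)^(365t) = 2,601,000/465,000 = 5.5935.
365t·ln(1 + 0.000134247) = ln(5.5935); 365t = 1.7216/0.000134238 ≈ 12825.1273.
t ≈ 35.1373 years.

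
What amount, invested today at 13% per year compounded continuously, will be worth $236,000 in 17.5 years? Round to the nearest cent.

$24,260.07

P = A·e^(−rt) = 236,000·e^(−2.275).
e^(−2.275) ≈ 0.102796908435, so P ≈ 24,260.0704.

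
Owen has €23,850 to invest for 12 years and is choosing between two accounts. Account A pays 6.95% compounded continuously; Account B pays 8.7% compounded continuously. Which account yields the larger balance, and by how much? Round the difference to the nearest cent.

Account A growth factor: e^(0.0695·12) = e^0.834 ≈ 2.3025103863; balance ≈ 54,914.8727.
Account B growth factor: e^(0.087·12) = e^1.044 ≈ 2.8405565464; balance ≈ 67,747.2736.
Account B is larger by 12,832.4009.

Account B, by €12,832.40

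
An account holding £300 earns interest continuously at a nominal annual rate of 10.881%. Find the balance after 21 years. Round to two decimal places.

A = P·e^(rt) = 300·e^(0.10881·21) = 300·e^2.28501.
e^2.28501 ≈ 9.825784481, so A ≈ 2,947.7353.

£2,947.74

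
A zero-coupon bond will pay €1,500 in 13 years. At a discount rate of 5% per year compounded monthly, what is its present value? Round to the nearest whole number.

Periodic rate = 5%/12 = 0.00416667; 156 periods.
P = 1,500/(1 + 0.05/12)^156 ≈ 1,500/1.912955796 ≈ 784.1268.

€784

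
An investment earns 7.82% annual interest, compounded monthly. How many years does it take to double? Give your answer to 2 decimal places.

(1 + 0.00651667)^(12t) = 2.
12t = ln 2 / ln(1 + 0.00651667) ≈ 0.69315/0.00649552 ≈ 106.7115.
t ≈ 8.8926.

8.89 years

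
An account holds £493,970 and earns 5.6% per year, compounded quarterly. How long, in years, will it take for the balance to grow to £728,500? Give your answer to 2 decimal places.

We need (1 + 0.014)^(4t) = 1.4748, so 4t = ln 1.4748 / ln 1.014 ≈ 27.9447.
t ≈ 27.9447/4 = 6.9862 years.

6.99 years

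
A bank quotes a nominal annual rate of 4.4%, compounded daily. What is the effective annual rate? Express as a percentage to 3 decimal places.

One year is 365 periods at 0.000120548 each: (1 + 0.000120548)^365 ≈ 1.04498.
EAR = 1.04498 − 1 ≈ 4.49796%.

4.498%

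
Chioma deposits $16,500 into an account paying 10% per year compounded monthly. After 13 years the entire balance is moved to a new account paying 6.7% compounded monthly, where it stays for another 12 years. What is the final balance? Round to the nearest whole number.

$134,255

After 13 years at 10%: 16,500 × 3.64958418465 ≈ 60,218.1390.
Then 12 years at 6.7%: 60,218.1390 × 2.22946984535 ≈ 134,254.5251.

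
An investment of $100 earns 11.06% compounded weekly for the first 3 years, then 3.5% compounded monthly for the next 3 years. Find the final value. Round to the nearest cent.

$154.70

After 3 years at 11.06%: 100 × 1.39298321 ≈ 139.2983.
Then 3 years at 3.5%: 139.2983 × 1.11054088 ≈ 154.6965.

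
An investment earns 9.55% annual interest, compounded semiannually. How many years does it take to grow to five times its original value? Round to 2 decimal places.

(1 + 0.04775)^(2t) = 5.
2t = ln 5 / ln(1 + 0.04775) ≈ 1.6094/0.046645 ≈ 34.5040.
t ≈ 17.2520.

17.25 years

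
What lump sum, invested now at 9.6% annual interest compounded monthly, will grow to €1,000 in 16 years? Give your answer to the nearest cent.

€216.56

Periodic rate = 9.6%/12 = 0.008; 192 periods.
P = 1,000/(1 + 0.008)^192 ≈ 1,000/4.61766226 ≈ 216.5598.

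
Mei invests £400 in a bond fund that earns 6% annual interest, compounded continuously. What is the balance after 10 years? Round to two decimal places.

A = P·e^(rt) = 400·e^(0.06·10) = 400·e^0.6.
e^0.6 ≈ 1.8221188, so A ≈ 728.8475.

£728.85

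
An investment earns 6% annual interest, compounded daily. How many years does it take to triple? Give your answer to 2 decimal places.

(1 + 0.000164384)^(365t) = 3.
365t = ln 3 / ln(1 + 0.000164384) ≈ 1.0986/0.00016437 ≈ 6683.7740.
t ≈ 18.3117.

18.31 years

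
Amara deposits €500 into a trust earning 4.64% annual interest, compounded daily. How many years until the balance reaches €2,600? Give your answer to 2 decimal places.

(1 + 0.000127123)^(365t) = 2,600/500 = 5.2.
365t·ln(1 + 0.000127123) = ln(5.2); 365t = 1.6487/0.000127115 ≈ 12969.7984.
t ≈ 35.5337 years.

35.53 years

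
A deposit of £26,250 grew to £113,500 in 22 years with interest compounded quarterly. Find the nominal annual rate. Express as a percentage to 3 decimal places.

The 88-period growth factor is 113,500/26,250 = 4.32381.
r/4 = 4.32381^(1/88) − 1 ≈ 0.0167771, so r ≈ 4·0.0167771 = 6.71084%.

6.711%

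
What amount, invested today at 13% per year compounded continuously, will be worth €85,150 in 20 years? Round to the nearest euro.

€6,324

P = A·e^(−rt) = 85,150·e^(−2.6).
e^(−2.6) ≈ 0.074273578214, so P ≈ 6,324.3952.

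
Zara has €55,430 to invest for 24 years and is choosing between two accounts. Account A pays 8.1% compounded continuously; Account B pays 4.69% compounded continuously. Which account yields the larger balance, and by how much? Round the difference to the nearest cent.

Account A growth factor: e^(0.081·24) = e^1.944 ≈ 6.98664171883; balance ≈ 387,269.5505.
Account B growth factor: e^(0.0469·24) = e^1.1256 ≈ 3.08206553358; balance ≈ 170,838.8925.
Account A is larger by 216,430.6579.

Account A, by €216,430.66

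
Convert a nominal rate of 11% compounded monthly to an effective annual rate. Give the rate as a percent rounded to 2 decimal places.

EAR = (1 + 11%/12)^12 − 1 = (1 + 0.00916667)^12 − 1.
(1 + 0.00916667)^12 ≈ 1.115719, so EAR ≈ 11.57188%.

11.57%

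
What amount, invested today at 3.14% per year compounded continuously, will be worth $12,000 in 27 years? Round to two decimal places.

$5,140.28

P = A·e^(−rt) = 12,000·e^(−0.8478).
e^(−0.8478) ≈ 0.4283562799, so P ≈ 5,140.2754.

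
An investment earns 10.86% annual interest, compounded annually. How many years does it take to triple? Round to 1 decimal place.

(1 + 0.1086)^t = 3.
t = ln 3 / ln(1 + 0.1086) ≈ 1.0986/0.103098 ≈ 10.6560.

10.7 years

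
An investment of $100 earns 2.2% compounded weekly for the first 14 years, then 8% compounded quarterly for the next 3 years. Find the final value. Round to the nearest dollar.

$173

Phase 1: 100·(1 + 0.022/52)^728 ≈ 136.0612.
Phase 2: 136.0612·(1 + 0.02)^12 ≈ 172.5585.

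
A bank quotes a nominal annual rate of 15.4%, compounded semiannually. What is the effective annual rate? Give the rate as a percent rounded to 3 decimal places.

15.993%

EAR = (1 + 15.4%/2)^2 − 1 = (1 + 0.077)^2 − 1.
(1 + 0.077)^2 ≈ 1.159929, so EAR ≈ 15.99290%.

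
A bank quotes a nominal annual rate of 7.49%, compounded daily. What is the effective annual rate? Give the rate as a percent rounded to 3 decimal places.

7.777%

One year is 365 periods at 0.000205205 each: (1 + 0.000205205)^365 ≈ 1.077768.
EAR = 1.077768 − 1 ≈ 7.77681%.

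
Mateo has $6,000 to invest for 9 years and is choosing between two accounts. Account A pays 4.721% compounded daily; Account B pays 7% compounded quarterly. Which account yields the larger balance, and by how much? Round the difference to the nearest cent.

A: (1 + 0.04721/365)^3285 ≈ 1.529380152, so 6,000 × 1.529380152 ≈ 9,176.2809.
B: (1 + 0.0175)^36 ≈ 1.867407266, so 6,000 × 1.867407266 ≈ 11,204.4436.
Difference ≈ 2,028.1627 in favor of B.

Account B, by $2,028.16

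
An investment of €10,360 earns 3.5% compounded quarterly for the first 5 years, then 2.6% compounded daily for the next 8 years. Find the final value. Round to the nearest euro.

€15,183

Phase 1: 10,360·(1 + 0.00875)^20 ≈ 12,331.9203.
Phase 2: 12,331.9203·(1 + 0.026/365)^2920 ≈ 15,183.1102.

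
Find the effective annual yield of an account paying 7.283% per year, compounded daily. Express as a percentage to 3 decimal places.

7.554%

One year is 365 periods at 0.000199534 each: (1 + 0.000199534)^365 ≈ 1.07554.
EAR = 1.07554 − 1 ≈ 7.55399%.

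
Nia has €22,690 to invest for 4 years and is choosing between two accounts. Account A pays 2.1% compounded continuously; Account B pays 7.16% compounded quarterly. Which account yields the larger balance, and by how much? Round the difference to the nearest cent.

A: e^(0.021·4) = e^0.084 ≈ 1.0876288938, so 22,690 × 1.0876288938 ≈ 24,678.2996.
B: (1 + 0.0179)^16 ≈ 1.3282561329, so 22,690 × 1.3282561329 ≈ 30,138.1317.
Difference ≈ 5,459.8321 in favor of B.

Account B, by €5,459.83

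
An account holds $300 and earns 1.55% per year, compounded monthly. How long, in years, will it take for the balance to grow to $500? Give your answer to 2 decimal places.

32.98 years

We need (1 + 0.00129167)^(12t) = 1.6667, so 12t = ln 1.6667 / ln 1.001292 ≈ 395.7333.
t ≈ 395.7333/12 = 32.9778 years.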